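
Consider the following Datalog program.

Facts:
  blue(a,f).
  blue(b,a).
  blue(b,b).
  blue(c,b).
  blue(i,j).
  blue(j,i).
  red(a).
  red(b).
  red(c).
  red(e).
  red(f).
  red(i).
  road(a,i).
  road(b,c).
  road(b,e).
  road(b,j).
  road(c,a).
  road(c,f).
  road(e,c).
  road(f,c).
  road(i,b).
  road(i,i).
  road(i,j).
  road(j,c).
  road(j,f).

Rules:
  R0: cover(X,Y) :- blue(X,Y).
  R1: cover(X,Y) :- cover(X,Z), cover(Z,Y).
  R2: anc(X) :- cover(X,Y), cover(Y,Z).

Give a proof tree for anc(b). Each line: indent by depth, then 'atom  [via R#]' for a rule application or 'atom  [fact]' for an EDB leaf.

round 1: derive cover(a,f) via R0 from blue(a,f)
round 1: derive cover(b,a) via R0 from blue(b,a)
round 1: derive cover(b,b) via R0 from blue(b,b)
round 1: derive cover(c,b) via R0 from blue(c,b)
round 1: derive cover(i,j) via R0 from blue(i,j)
round 1: derive cover(j,i) via R0 from blue(j,i)
round 2: derive cover(b,f) via R1 from cover(b,a), cover(a,f)
round 2: derive cover(c,a) via R1 from cover(c,b), cover(b,a)
round 2: derive cover(i,i) via R1 from cover(i,j), cover(j,i)
round 2: derive cover(j,j) via R1 from cover(j,i), cover(i,j)
round 2: derive anc(b) via R2 from cover(b,a), cover(a,f)
round 2: derive anc(c) via R2 from cover(c,b), cover(b,a)
round 2: derive anc(i) via R2 from cover(i,j), cover(j,i)
round 2: derive anc(j) via R2 from cover(j,i), cover(i,j)
round 3: derive cover(c,f) via R1 from cover(c,a), cover(a,f)

anc(b)  [via R2]
  cover(b,a)  [via R0]
    blue(b,a)  [fact]
  cover(a,f)  [via R0]
    blue(a,f)  [fact]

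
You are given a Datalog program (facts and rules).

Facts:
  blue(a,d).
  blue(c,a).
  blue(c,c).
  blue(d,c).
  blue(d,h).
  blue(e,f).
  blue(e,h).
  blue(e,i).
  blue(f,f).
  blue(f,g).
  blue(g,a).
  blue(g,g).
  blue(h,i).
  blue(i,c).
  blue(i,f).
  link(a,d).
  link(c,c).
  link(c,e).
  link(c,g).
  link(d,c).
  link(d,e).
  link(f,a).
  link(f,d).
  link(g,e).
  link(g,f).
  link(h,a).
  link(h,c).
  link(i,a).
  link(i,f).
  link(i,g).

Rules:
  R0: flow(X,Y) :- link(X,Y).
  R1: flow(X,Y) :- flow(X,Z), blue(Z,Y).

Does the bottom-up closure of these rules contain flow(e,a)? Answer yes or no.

no

round 1: derive flow(a,d) via R0 from link(a,d)
round 1: derive flow(c,c) via R0 from link(c,c)
round 1: derive flow(c,e) via R0 from link(c,e)
round 1: derive flow(c,g) via R0 from link(c,g)
round 1: derive flow(d,c) via R0 from link(d,c)
round 1: derive flow(d,e) via R0 from link(d,e)
round 1: derive flow(f,a) via R0 from link(f,a)
round 1: derive flow(f,d) via R0 from link(f,d)
round 1: derive flow(g,e) via R0 from link(g,e)
round 1: derive flow(g,f) via R0 from link(g,f)
round 1: derive flow(h,a) via R0 from link(h,a)
round 1: derive flow(h,c) via R0 from link(h,c)
round 1: derive flow(i,a) via R0 from link(i,a)
round 1: derive flow(i,f) via R0 from link(i,f)
round 1: derive flow(i,g) via R0 from link(i,g)
round 2: derive flow(a,c) via R1 from flow(a,d), blue(d,c)
round 2: derive flow(a,h) via R1 from flow(a,d), blue(d,h)
round 2: derive flow(c,a) via R1 from flow(c,c), blue(c,a)
round 2: derive flow(c,f) via R1 from flow(c,e), blue(e,f)
round 2: derive flow(c,h) via R1 from flow(c,e), blue(e,h)
round 2: derive flow(c,i) via R1 from flow(c,e), blue(e,i)
round 2: derive flow(d,a) via R1 from flow(d,c), blue(c,a)
round 2: derive flow(d,f) via R1 from flow(d,e), blue(e,f)
round 2: derive flow(d,h) via R1 from flow(d,e), blue(e,h)
round 2: derive flow(d,i) via R1 from flow(d,e), blue(e,i)
round 2: derive flow(f,c) via R1 from flow(f,d), blue(d,c)
round 2: derive flow(f,h) via R1 from flow(f,d), blue(d,h)
round 2: derive flow(g,g) via R1 from flow(g,f), blue(f,g)
round 2: derive flow(g,h) via R1 from flow(g,e), blue(e,h)
round 2: derive flow(g,i) via R1 from flow(g,e), blue(e,i)
round 2: derive flow(h,d) via R1 from flow(h,a), blue(a,d)
round 2: derive flow(i,d) via R1 from flow(i,a), blue(a,d)
round 3: derive flow(a,a) via R1 from flow(a,c), blue(c,a)
round 3: derive flow(a,i) via R1 from flow(a,h), blue(h,i)
round 3: derive flow(c,d) via R1 from flow(c,a), blue(a,d)
round 3: derive flow(d,d) via R1 from flow(d,a), blue(a,d)
round 3: derive flow(d,g) via R1 from flow(d,f), blue(f,g)
round 3: derive flow(f,i) via R1 from flow(f,h), blue(h,i)
round 3: derive flow(g,a) via R1 from flow(g,g), blue(g,a)
round 3: derive flow(g,c) via R1 from flow(g,i), blue(i,c)
round 3: derive flow(h,h) via R1 from flow(h,d), blue(d,h)
round 3: derive flow(i,c) via R1 from flow(i,d), blue(d,c)
round 3: derive flow(i,h) via R1 from flow(i,d), blue(d,h)
round 4: derive flow(a,f) via R1 from flow(a,i), blue(i,f)
round 4: derive flow(f,f) via R1 from flow(f,i), blue(i,f)
round 4: derive flow(g,d) via R1 from flow(g,a), blue(a,d)
round 4: derive flow(h,i) via R1 from flow(h,h), blue(h,i)
round 4: derive flow(i,i) via R1 from flow(i,h), blue(h,i)
round 5: derive flow(a,g) via R1 from flow(a,f), blue(f,g)
round 5: derive flow(f,g) via R1 from flow(f,f), blue(f,g)
round 5: derive flow(h,f) via R1 from flow(h,i), blue(i,f)
round 6: derive flow(h,g) via R1 from flow(h,f), blue(f,g)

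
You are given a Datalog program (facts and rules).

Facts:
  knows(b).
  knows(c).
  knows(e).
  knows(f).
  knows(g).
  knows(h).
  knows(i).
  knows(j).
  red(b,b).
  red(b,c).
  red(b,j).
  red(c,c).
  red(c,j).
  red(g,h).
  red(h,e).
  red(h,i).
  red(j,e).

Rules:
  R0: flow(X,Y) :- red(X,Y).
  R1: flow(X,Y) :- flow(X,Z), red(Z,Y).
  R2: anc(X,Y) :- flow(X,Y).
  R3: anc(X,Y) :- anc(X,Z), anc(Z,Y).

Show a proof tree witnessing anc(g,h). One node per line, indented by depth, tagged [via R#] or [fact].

round 1: derive flow(b,b) via R0 from red(b,b)
round 1: derive flow(b,c) via R0 from red(b,c)
round 1: derive flow(b,j) via R0 from red(b,j)
round 1: derive flow(c,c) via R0 from red(c,c)
round 1: derive flow(c,j) via R0 from red(c,j)
round 1: derive flow(g,h) via R0 from red(g,h)
round 1: derive flow(h,e) via R0 from red(h,e)
round 1: derive flow(h,i) via R0 from red(h,i)
round 1: derive flow(j,e) via R0 from red(j,e)
round 2: derive flow(b,e) via R1 from flow(b,j), red(j,e)
round 2: derive flow(c,e) via R1 from flow(c,j), red(j,e)
round 2: derive flow(g,e) via R1 from flow(g,h), red(h,e)
round 2: derive flow(g,i) via R1 from flow(g,h), red(h,i)
round 2: derive anc(b,b) via R2 from flow(b,b)
round 2: derive anc(b,c) via R2 from flow(b,c)
round 2: derive anc(b,j) via R2 from flow(b,j)
round 2: derive anc(c,c) via R2 from flow(c,c)
round 2: derive anc(c,j) via R2 from flow(c,j)
round 2: derive anc(g,h) via R2 from flow(g,h)
round 2: derive anc(h,e) via R2 from flow(h,e)
round 2: derive anc(h,i) via R2 from flow(h,i)
round 2: derive anc(j,e) via R2 from flow(j,e)
round 3: derive anc(b,e) via R2 from flow(b,e)
round 3: derive anc(c,e) via R2 from flow(c,e)
round 3: derive anc(g,e) via R2 from flow(g,e)
round 3: derive anc(g,i) via R2 from flow(g,i)

anc(g,h)  [via R2]
  flow(g,h)  [via R0]
    red(g,h)  [fact]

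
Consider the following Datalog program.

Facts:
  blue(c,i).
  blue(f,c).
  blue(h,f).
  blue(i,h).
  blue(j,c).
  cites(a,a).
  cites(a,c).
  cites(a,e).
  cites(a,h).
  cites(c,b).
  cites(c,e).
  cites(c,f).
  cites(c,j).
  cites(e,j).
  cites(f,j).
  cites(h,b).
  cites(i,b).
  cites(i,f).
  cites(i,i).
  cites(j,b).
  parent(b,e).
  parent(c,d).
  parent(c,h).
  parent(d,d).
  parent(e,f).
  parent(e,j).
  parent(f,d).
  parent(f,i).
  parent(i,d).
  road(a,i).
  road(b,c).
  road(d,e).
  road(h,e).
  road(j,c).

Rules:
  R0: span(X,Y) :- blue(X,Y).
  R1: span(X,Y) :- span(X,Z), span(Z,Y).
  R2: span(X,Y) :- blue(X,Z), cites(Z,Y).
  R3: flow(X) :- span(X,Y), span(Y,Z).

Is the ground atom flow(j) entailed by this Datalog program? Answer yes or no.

round 1: derive span(c,i) via R0 from blue(c,i)
round 1: derive span(f,c) via R0 from blue(f,c)
round 1: derive span(h,f) via R0 from blue(h,f)
round 1: derive span(i,h) via R0 from blue(i,h)
round 1: derive span(j,c) via R0 from blue(j,c)
round 1: derive span(c,b) via R2 from blue(c,i), cites(i,b)
round 1: derive span(c,f) via R2 from blue(c,i), cites(i,f)
round 1: derive span(f,b) via R2 from blue(f,c), cites(c,b)
round 1: derive span(f,e) via R2 from blue(f,c), cites(c,e)
round 1: derive span(f,f) via R2 from blue(f,c), cites(c,f)
round 1: derive span(f,j) via R2 from blue(f,c), cites(c,j)
round 1: derive span(h,j) via R2 from blue(h,f), cites(f,j)
round 1: derive span(i,b) via R2 from blue(i,h), cites(h,b)
round 1: derive span(j,b) via R2 from blue(j,c), cites(c,b)
round 1: derive span(j,e) via R2 from blue(j,c), cites(c,e)
round 1: derive span(j,f) via R2 from blue(j,c), cites(c,f)
round 1: derive span(j,j) via R2 from blue(j,c), cites(c,j)
round 2: derive span(c,c) via R1 from span(c,f), span(f,c)
round 2: derive span(c,e) via R1 from span(c,f), span(f,e)
round 2: derive span(c,h) via R1 from span(c,i), span(i,h)
round 2: derive span(c,j) via R1 from span(c,f), span(f,j)
round 2: derive span(f,i) via R1 from span(f,c), span(c,i)
round 2: derive span(h,b) via R1 from span(h,f), span(f,b)
round 2: derive span(h,c) via R1 from span(h,f), span(f,c)
round 2: derive span(h,e) via R1 from span(h,f), span(f,e)
round 2: derive span(i,f) via R1 from span(i,h), span(h,f)
round 2: derive span(i,j) via R1 from span(i,h), span(h,j)
round 2: derive span(j,i) via R1 from span(j,c), span(c,i)
round 2: derive flow(c) via R3 from span(c,f), span(f,b)
round 2: derive flow(f) via R3 from span(f,c), span(c,b)
round 2: derive flow(h) via R3 from span(h,f), span(f,b)
round 2: derive flow(i) via R3 from span(i,h), span(h,f)
round 2: derive flow(j) via R3 from span(j,c), span(c,b)
round 3: derive span(f,h) via R1 from span(f,c), span(c,h)
round 3: derive span(h,h) via R1 from span(h,c), span(c,h)
round 3: derive span(h,i) via R1 from span(h,c), span(c,i)
round 3: derive span(i,c) via R1 from span(i,f), span(f,c)
round 3: derive span(i,e) via R1 from span(i,f), span(f,e)
round 3: derive span(i,i) via R1 from span(i,f), span(f,i)
round 3: derive span(j,h) via R1 from span(j,c), span(c,h)

yes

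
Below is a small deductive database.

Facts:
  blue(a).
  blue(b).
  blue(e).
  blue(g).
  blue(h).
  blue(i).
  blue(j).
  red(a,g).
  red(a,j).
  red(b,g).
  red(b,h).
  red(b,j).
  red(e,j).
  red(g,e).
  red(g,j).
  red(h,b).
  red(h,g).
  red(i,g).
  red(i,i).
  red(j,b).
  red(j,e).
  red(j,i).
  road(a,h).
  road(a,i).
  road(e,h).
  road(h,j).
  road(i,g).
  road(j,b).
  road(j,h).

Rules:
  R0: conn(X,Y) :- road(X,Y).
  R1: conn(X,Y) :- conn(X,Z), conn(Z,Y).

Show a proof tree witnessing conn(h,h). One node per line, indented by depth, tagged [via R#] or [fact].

round 1: derive conn(a,h) via R0 from road(a,h)
round 1: derive conn(a,i) via R0 from road(a,i)
round 1: derive conn(e,h) via R0 from road(e,h)
round 1: derive conn(h,j) via R0 from road(h,j)
round 1: derive conn(i,g) via R0 from road(i,g)
round 1: derive conn(j,b) via R0 from road(j,b)
round 1: derive conn(j,h) via R0 from road(j,h)
round 2: derive conn(a,g) via R1 from conn(a,i), conn(i,g)
round 2: derive conn(a,j) via R1 from conn(a,h), conn(h,j)
round 2: derive conn(e,j) via R1 from conn(e,h), conn(h,j)
round 2: derive conn(h,b) via R1 from conn(h,j), conn(j,b)
round 2: derive conn(h,h) via R1 from conn(h,j), conn(j,h)
round 2: derive conn(j,j) via R1 from conn(j,h), conn(h,j)
round 3: derive conn(a,b) via R1 from conn(a,h), conn(h,b)
round 3: derive conn(e,b) via R1 from conn(e,h), conn(h,b)

conn(h,h)  [via R1]
  conn(h,j)  [via R0]
    road(h,j)  [fact]
  conn(j,h)  [via R0]
    road(j,h)  [fact]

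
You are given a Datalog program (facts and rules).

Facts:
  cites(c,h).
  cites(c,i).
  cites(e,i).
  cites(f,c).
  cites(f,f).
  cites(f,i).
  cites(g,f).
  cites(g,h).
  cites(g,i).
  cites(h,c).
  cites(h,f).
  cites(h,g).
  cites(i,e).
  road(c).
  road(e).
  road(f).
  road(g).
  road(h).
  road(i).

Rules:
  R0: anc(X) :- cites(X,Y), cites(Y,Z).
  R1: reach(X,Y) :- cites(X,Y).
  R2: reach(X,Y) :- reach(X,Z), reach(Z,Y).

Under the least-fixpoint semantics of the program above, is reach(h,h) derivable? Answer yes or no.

yes

round 1: derive reach(c,h) via R1 from cites(c,h)
round 1: derive reach(c,i) via R1 from cites(c,i)
round 1: derive reach(e,i) via R1 from cites(e,i)
round 1: derive reach(f,c) via R1 from cites(f,c)
round 1: derive reach(f,f) via R1 from cites(f,f)
round 1: derive reach(f,i) via R1 from cites(f,i)
round 1: derive reach(g,f) via R1 from cites(g,f)
round 1: derive reach(g,h) via R1 from cites(g,h)
round 1: derive reach(g,i) via R1 from cites(g,i)
round 1: derive reach(h,c) via R1 from cites(h,c)
round 1: derive reach(h,f) via R1 from cites(h,f)
round 1: derive reach(h,g) via R1 from cites(h,g)
round 1: derive reach(i,e) via R1 from cites(i,e)
round 2: derive reach(c,c) via R2 from reach(c,h), reach(h,c)
round 2: derive reach(c,e) via R2 from reach(c,i), reach(i,e)
round 2: derive reach(c,f) via R2 from reach(c,h), reach(h,f)
round 2: derive reach(c,g) via R2 from reach(c,h), reach(h,g)
round 2: derive reach(e,e) via R2 from reach(e,i), reach(i,e)
round 2: derive reach(f,e) via R2 from reach(f,i), reach(i,e)
round 2: derive reach(f,h) via R2 from reach(f,c), reach(c,h)
round 2: derive reach(g,c) via R2 from reach(g,f), reach(f,c)
round 2: derive reach(g,e) via R2 from reach(g,i), reach(i,e)
round 2: derive reach(g,g) via R2 from reach(g,h), reach(h,g)
round 2: derive reach(h,h) via R2 from reach(h,c), reach(c,h)
round 2: derive reach(h,i) via R2 from reach(h,c), reach(c,i)
round 2: derive reach(i,i) via R2 from reach(i,e), reach(e,i)
round 3: derive reach(f,g) via R2 from reach(f,c), reach(c,g)
round 3: derive reach(h,e) via R2 from reach(h,c), reach(c,e)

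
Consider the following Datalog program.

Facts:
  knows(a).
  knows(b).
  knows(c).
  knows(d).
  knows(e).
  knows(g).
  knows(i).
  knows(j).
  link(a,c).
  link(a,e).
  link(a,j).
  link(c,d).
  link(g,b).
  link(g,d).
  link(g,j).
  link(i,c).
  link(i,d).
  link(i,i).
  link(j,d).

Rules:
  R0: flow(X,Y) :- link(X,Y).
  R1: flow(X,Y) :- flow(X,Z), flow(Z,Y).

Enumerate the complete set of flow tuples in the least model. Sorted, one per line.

flow(a,c)
flow(a,d)
flow(a,e)
flow(a,j)
flow(c,d)
flow(g,b)
flow(g,d)
flow(g,j)
flow(i,c)
flow(i,d)
flow(i,i)
flow(j,d)

round 1: derive flow(a,c) via R0 from link(a,c)
round 1: derive flow(a,e) via R0 from link(a,e)
round 1: derive flow(a,j) via R0 from link(a,j)
round 1: derive flow(c,d) via R0 from link(c,d)
round 1: derive flow(g,b) via R0 from link(g,b)
round 1: derive flow(g,d) via R0 from link(g,d)
round 1: derive flow(g,j) via R0 from link(g,j)
round 1: derive flow(i,c) via R0 from link(i,c)
round 1: derive flow(i,d) via R0 from link(i,d)
round 1: derive flow(i,i) via R0 from link(i,i)
round 1: derive flow(j,d) via R0 from link(j,d)
round 2: derive flow(a,d) via R1 from flow(a,c), flow(c,d)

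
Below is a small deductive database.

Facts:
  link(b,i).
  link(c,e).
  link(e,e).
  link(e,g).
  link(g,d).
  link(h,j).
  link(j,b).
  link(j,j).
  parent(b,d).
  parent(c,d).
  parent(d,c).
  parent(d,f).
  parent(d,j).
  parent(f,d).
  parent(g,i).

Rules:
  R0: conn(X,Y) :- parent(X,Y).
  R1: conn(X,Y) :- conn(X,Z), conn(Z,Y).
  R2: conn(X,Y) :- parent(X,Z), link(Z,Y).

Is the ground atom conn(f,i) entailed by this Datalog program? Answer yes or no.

no

round 1: derive conn(b,d) via R0 from parent(b,d)
round 1: derive conn(c,d) via R0 from parent(c,d)
round 1: derive conn(d,c) via R0 from parent(d,c)
round 1: derive conn(d,f) via R0 from parent(d,f)
round 1: derive conn(d,j) via R0 from parent(d,j)
round 1: derive conn(f,d) via R0 from parent(f,d)
round 1: derive conn(g,i) via R0 from parent(g,i)
round 1: derive conn(d,b) via R2 from parent(d,j), link(j,b)
round 1: derive conn(d,e) via R2 from parent(d,c), link(c,e)
round 2: derive conn(b,b) via R1 from conn(b,d), conn(d,b)
round 2: derive conn(b,c) via R1 from conn(b,d), conn(d,c)
round 2: derive conn(b,e) via R1 from conn(b,d), conn(d,e)
round 2: derive conn(b,f) via R1 from conn(b,d), conn(d,f)
round 2: derive conn(b,j) via R1 from conn(b,d), conn(d,j)
round 2: derive conn(c,b) via R1 from conn(c,d), conn(d,b)
round 2: derive conn(c,c) via R1 from conn(c,d), conn(d,c)
round 2: derive conn(c,e) via R1 from conn(c,d), conn(d,e)
round 2: derive conn(c,f) via R1 from conn(c,d), conn(d,f)
round 2: derive conn(c,j) via R1 from conn(c,d), conn(d,j)
round 2: derive conn(d,d) via R1 from conn(d,b), conn(b,d)
round 2: derive conn(f,b) via R1 from conn(f,d), conn(d,b)
round 2: derive conn(f,c) via R1 from conn(f,d), conn(d,c)
round 2: derive conn(f,e) via R1 from conn(f,d), conn(d,e)
round 2: derive conn(f,f) via R1 from conn(f,d), conn(d,f)
round 2: derive conn(f,j) via R1 from conn(f,d), conn(d,j)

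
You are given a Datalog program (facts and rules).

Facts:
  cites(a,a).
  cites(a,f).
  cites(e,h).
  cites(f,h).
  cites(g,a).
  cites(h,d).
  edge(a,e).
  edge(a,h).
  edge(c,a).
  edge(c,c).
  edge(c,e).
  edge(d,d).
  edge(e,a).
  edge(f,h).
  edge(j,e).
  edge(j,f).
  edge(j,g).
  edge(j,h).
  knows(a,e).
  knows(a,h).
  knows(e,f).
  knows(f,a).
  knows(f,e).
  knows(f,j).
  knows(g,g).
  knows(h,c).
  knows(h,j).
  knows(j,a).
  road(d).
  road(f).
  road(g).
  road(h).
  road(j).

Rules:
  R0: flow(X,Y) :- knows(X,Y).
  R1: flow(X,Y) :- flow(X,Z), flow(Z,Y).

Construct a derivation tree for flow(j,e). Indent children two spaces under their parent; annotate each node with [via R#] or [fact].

round 1: derive flow(a,e) via R0 from knows(a,e)
round 1: derive flow(a,h) via R0 from knows(a,h)
round 1: derive flow(e,f) via R0 from knows(e,f)
round 1: derive flow(f,a) via R0 from knows(f,a)
round 1: derive flow(f,e) via R0 from knows(f,e)
round 1: derive flow(f,j) via R0 from knows(f,j)
round 1: derive flow(g,g) via R0 from knows(g,g)
round 1: derive flow(h,c) via R0 from knows(h,c)
round 1: derive flow(h,j) via R0 from knows(h,j)
round 1: derive flow(j,a) via R0 from knows(j,a)
round 2: derive flow(a,c) via R1 from flow(a,h), flow(h,c)
round 2: derive flow(a,f) via R1 from flow(a,e), flow(e,f)
round 2: derive flow(a,j) via R1 from flow(a,h), flow(h,j)
round 2: derive flow(e,a) via R1 from flow(e,f), flow(f,a)
round 2: derive flow(e,e) via R1 from flow(e,f), flow(f,e)
round 2: derive flow(e,j) via R1 from flow(e,f), flow(f,j)
round 2: derive flow(f,f) via R1 from flow(f,e), flow(e,f)
round 2: derive flow(f,h) via R1 from flow(f,a), flow(a,h)
round 2: derive flow(h,a) via R1 from flow(h,j), flow(j,a)
round 2: derive flow(j,e) via R1 from flow(j,a), flow(a,e)
round 2: derive flow(j,h) via R1 from flow(j,a), flow(a,h)
round 3: derive flow(a,a) via R1 from flow(a,e), flow(e,a)
round 3: derive flow(e,c) via R1 from flow(e,a), flow(a,c)
round 3: derive flow(e,h) via R1 from flow(e,a), flow(a,h)
round 3: derive flow(f,c) via R1 from flow(f,a), flow(a,c)
round 3: derive flow(h,e) via R1 from flow(h,a), flow(a,e)
round 3: derive flow(h,f) via R1 from flow(h,a), flow(a,f)
round 3: derive flow(h,h) via R1 from flow(h,a), flow(a,h)
round 3: derive flow(j,c) via R1 from flow(j,a), flow(a,c)
round 3: derive flow(j,f) via R1 from flow(j,a), flow(a,f)
round 3: derive flow(j,j) via R1 from flow(j,a), flow(a,j)

flow(j,e)  [via R1]
  flow(j,a)  [via R0]
    knows(j,a)  [fact]
  flow(a,e)  [via R0]
    knows(a,e)  [fact]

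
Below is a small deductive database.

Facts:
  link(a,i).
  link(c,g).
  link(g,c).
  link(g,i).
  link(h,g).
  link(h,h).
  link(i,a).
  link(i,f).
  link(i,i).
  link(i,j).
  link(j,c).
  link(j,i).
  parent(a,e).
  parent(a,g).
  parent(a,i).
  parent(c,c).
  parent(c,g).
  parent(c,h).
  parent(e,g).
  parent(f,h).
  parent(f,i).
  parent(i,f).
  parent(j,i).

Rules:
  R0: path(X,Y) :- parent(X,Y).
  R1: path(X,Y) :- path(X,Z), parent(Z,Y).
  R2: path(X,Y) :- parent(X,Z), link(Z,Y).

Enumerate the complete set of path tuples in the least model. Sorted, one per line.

path(a,a)
path(a,c)
path(a,e)
path(a,f)
path(a,g)
path(a,h)
path(a,i)
path(a,j)
path(c,c)
path(c,f)
path(c,g)
path(c,h)
path(c,i)
path(e,c)
path(e,f)
path(e,g)
path(e,h)
path(e,i)
path(f,a)
path(f,e)
path(f,f)
path(f,g)
path(f,h)
path(f,i)
path(f,j)
path(i,f)
path(i,h)
path(i,i)
path(j,a)
path(j,e)
path(j,f)
path(j,g)
path(j,h)
path(j,i)
path(j,j)

round 1: derive path(a,e) via R0 from parent(a,e)
round 1: derive path(a,g) via R0 from parent(a,g)
round 1: derive path(a,i) via R0 from parent(a,i)
round 1: derive path(c,c) via R0 from parent(c,c)
round 1: derive path(c,g) via R0 from parent(c,g)
round 1: derive path(c,h) via R0 from parent(c,h)
round 1: derive path(e,g) via R0 from parent(e,g)
round 1: derive path(f,h) via R0 from parent(f,h)
round 1: derive path(f,i) via R0 from parent(f,i)
round 1: derive path(i,f) via R0 from parent(i,f)
round 1: derive path(j,i) via R0 from parent(j,i)
round 1: derive path(a,a) via R2 from parent(a,i), link(i,a)
round 1: derive path(a,c) via R2 from parent(a,g), link(g,c)
round 1: derive path(a,f) via R2 from parent(a,i), link(i,f)
round 1: derive path(a,j) via R2 from parent(a,i), link(i,j)
round 1: derive path(c,i) via R2 from parent(c,g), link(g,i)
round 1: derive path(e,c) via R2 from parent(e,g), link(g,c)
round 1: derive path(e,i) via R2 from parent(e,g), link(g,i)
round 1: derive path(f,a) via R2 from parent(f,i), link(i,a)
round 1: derive path(f,f) via R2 from parent(f,i), link(i,f)
round 1: derive path(f,g) via R2 from parent(f,h), link(h,g)
round 1: derive path(f,j) via R2 from parent(f,i), link(i,j)
round 1: derive path(j,a) via R2 from parent(j,i), link(i,a)
round 1: derive path(j,f) via R2 from parent(j,i), link(i,f)
round 1: derive path(j,j) via R2 from parent(j,i), link(i,j)
round 2: derive path(a,h) via R1 from path(a,c), parent(c,h)
round 2: derive path(c,f) via R1 from path(c,i), parent(i,f)
round 2: derive path(e,f) via R1 from path(e,i), parent(i,f)
round 2: derive path(e,h) via R1 from path(e,c), parent(c,h)
round 2: derive path(f,e) via R1 from path(f,a), parent(a,e)
round 2: derive path(i,h) via R1 from path(i,f), parent(f,h)
round 2: derive path(i,i) via R1 from path(i,f), parent(f,i)
round 2: derive path(j,e) via R1 from path(j,a), parent(a,e)
round 2: derive path(j,g) via R1 from path(j,a), parent(a,g)
round 2: derive path(j,h) via R1 from path(j,f), parent(f,h)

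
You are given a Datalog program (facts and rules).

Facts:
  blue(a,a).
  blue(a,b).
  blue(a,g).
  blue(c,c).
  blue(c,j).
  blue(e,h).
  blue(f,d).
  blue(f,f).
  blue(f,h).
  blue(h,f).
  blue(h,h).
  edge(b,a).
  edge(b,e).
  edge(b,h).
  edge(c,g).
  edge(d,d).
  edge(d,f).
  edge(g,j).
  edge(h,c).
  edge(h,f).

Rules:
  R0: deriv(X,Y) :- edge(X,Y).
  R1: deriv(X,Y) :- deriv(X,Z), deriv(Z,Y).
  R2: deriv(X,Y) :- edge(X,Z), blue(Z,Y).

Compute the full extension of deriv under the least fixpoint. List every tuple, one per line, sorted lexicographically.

deriv(b,a)
deriv(b,b)
deriv(b,c)
deriv(b,d)
deriv(b,e)
deriv(b,f)
deriv(b,g)
deriv(b,h)
deriv(b,j)
deriv(c,g)
deriv(c,j)
deriv(d,c)
deriv(d,d)
deriv(d,f)
deriv(d,g)
deriv(d,h)
deriv(d,j)
deriv(g,j)
deriv(h,c)
deriv(h,d)
deriv(h,f)
deriv(h,g)
deriv(h,h)
deriv(h,j)

round 1: derive deriv(b,a) via R0 from edge(b,a)
round 1: derive deriv(b,e) via R0 from edge(b,e)
round 1: derive deriv(b,h) via R0 from edge(b,h)
round 1: derive deriv(c,g) via R0 from edge(c,g)
round 1: derive deriv(d,d) via R0 from edge(d,d)
round 1: derive deriv(d,f) via R0 from edge(d,f)
round 1: derive deriv(g,j) via R0 from edge(g,j)
round 1: derive deriv(h,c) via R0 from edge(h,c)
round 1: derive deriv(h,f) via R0 from edge(h,f)
round 1: derive deriv(b,b) via R2 from edge(b,a), blue(a,b)
round 1: derive deriv(b,f) via R2 from edge(b,h), blue(h,f)
round 1: derive deriv(b,g) via R2 from edge(b,a), blue(a,g)
round 1: derive deriv(d,h) via R2 from edge(d,f), blue(f,h)
round 1: derive deriv(h,d) via R2 from edge(h,f), blue(f,d)
round 1: derive deriv(h,h) via R2 from edge(h,f), blue(f,h)
round 1: derive deriv(h,j) via R2 from edge(h,c), blue(c,j)
round 2: derive deriv(b,c) via R1 from deriv(b,h), deriv(h,c)
round 2: derive deriv(b,d) via R1 from deriv(b,h), deriv(h,d)
round 2: derive deriv(b,j) via R1 from deriv(b,g), deriv(g,j)
round 2: derive deriv(c,j) via R1 from deriv(c,g), deriv(g,j)
round 2: derive deriv(d,c) via R1 from deriv(d,h), deriv(h,c)
round 2: derive deriv(d,j) via R1 from deriv(d,h), deriv(h,j)
round 2: derive deriv(h,g) via R1 from deriv(h,c), deriv(c,g)
round 3: derive deriv(d,g) via R1 from deriv(d,c), deriv(c,g)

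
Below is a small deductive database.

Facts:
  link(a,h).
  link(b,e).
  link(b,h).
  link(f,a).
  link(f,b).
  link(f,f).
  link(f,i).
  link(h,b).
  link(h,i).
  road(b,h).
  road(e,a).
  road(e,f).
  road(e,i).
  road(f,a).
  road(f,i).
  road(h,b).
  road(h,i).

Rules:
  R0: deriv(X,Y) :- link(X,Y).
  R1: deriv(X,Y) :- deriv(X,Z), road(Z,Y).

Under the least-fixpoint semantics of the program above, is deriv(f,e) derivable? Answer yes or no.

no

round 1: derive deriv(a,h) via R0 from link(a,h)
round 1: derive deriv(b,e) via R0 from link(b,e)
round 1: derive deriv(b,h) via R0 from link(b,h)
round 1: derive deriv(f,a) via R0 from link(f,a)
round 1: derive deriv(f,b) via R0 from link(f,b)
round 1: derive deriv(f,f) via R0 from link(f,f)
round 1: derive deriv(f,i) via R0 from link(f,i)
round 1: derive deriv(h,b) via R0 from link(h,b)
round 1: derive deriv(h,i) via R0 from link(h,i)
round 2: derive deriv(a,b) via R1 from deriv(a,h), road(h,b)
round 2: derive deriv(a,i) via R1 from deriv(a,h), road(h,i)
round 2: derive deriv(b,a) via R1 from deriv(b,e), road(e,a)
round 2: derive deriv(b,b) via R1 from deriv(b,h), road(h,b)
round 2: derive deriv(b,f) via R1 from deriv(b,e), road(e,f)
round 2: derive deriv(b,i) via R1 from deriv(b,e), road(e,i)
round 2: derive deriv(f,h) via R1 from deriv(f,b), road(b,h)
round 2: derive deriv(h,h) via R1 from deriv(h,b), road(b,h)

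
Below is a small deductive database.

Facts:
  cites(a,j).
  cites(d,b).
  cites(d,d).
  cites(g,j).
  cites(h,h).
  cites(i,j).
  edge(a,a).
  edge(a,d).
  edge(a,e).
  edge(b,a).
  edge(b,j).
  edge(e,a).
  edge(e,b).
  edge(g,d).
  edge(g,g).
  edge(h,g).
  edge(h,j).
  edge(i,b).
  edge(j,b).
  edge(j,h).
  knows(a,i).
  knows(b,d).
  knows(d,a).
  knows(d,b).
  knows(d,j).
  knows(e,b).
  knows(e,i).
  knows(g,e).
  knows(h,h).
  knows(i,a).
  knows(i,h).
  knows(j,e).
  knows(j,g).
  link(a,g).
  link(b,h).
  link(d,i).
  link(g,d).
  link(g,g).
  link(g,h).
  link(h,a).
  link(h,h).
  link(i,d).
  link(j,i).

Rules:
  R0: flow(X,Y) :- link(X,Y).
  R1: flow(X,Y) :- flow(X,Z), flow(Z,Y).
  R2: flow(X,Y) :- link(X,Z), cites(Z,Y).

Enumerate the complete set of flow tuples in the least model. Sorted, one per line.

flow(a,a)
flow(a,b)
flow(a,d)
flow(a,g)
flow(a,h)
flow(a,i)
flow(a,j)
flow(b,a)
flow(b,b)
flow(b,d)
flow(b,g)
flow(b,h)
flow(b,i)
flow(b,j)
flow(d,a)
flow(d,b)
flow(d,d)
flow(d,g)
flow(d,h)
flow(d,i)
flow(d,j)
flow(g,a)
flow(g,b)
flow(g,d)
flow(g,g)
flow(g,h)
flow(g,i)
flow(g,j)
flow(h,a)
flow(h,b)
flow(h,d)
flow(h,g)
flow(h,h)
flow(h,i)
flow(h,j)
flow(i,a)
flow(i,b)
flow(i,d)
flow(i,g)
flow(i,h)
flow(i,i)
flow(i,j)
flow(j,a)
flow(j,b)
flow(j,d)
flow(j,g)
flow(j,h)
flow(j,i)
flow(j,j)

round 1: derive flow(a,g) via R0 from link(a,g)
round 1: derive flow(b,h) via R0 from link(b,h)
round 1: derive flow(d,i) via R0 from link(d,i)
round 1: derive flow(g,d) via R0 from link(g,d)
round 1: derive flow(g,g) via R0 from link(g,g)
round 1: derive flow(g,h) via R0 from link(g,h)
round 1: derive flow(h,a) via R0 from link(h,a)
round 1: derive flow(h,h) via R0 from link(h,h)
round 1: derive flow(i,d) via R0 from link(i,d)
round 1: derive flow(j,i) via R0 from link(j,i)
round 1: derive flow(a,j) via R2 from link(a,g), cites(g,j)
round 1: derive flow(d,j) via R2 from link(d,i), cites(i,j)
round 1: derive flow(g,b) via R2 from link(g,d), cites(d,b)
round 1: derive flow(g,j) via R2 from link(g,g), cites(g,j)
round 1: derive flow(h,j) via R2 from link(h,a), cites(a,j)
round 1: derive flow(i,b) via R2 from link(i,d), cites(d,b)
round 1: derive flow(j,j) via R2 from link(j,i), cites(i,j)
round 2: derive flow(a,b) via R1 from flow(a,g), flow(g,b)
round 2: derive flow(a,d) via R1 from flow(a,g), flow(g,d)
round 2: derive flow(a,h) via R1 from flow(a,g), flow(g,h)
round 2: derive flow(a,i) via R1 from flow(a,j), flow(j,i)
round 2: derive flow(b,a) via R1 from flow(b,h), flow(h,a)
round 2: derive flow(b,j) via R1 from flow(b,h), flow(h,j)
round 2: derive flow(d,b) via R1 from flow(d,i), flow(i,b)
round 2: derive flow(d,d) via R1 from flow(d,i), flow(i,d)
round 2: derive flow(g,a) via R1 from flow(g,h), flow(h,a)
round 2: derive flow(g,i) via R1 from flow(g,d), flow(d,i)
round 2: derive flow(h,g) via R1 from flow(h,a), flow(a,g)
round 2: derive flow(h,i) via R1 from flow(h,j), flow(j,i)
round 2: derive flow(i,h) via R1 from flow(i,b), flow(b,h)
round 2: derive flow(i,i) via R1 from flow(i,d), flow(d,i)
round 2: derive flow(i,j) via R1 from flow(i,d), flow(d,j)
round 2: derive flow(j,b) via R1 from flow(j,i), flow(i,b)
round 2: derive flow(j,d) via R1 from flow(j,i), flow(i,d)
round 3: derive flow(a,a) via R1 from flow(a,b), flow(b,a)
round 3: derive flow(b,b) via R1 from flow(b,a), flow(a,b)
round 3: derive flow(b,d) via R1 from flow(b,a), flow(a,d)
round 3: derive flow(b,g) via R1 from flow(b,a), flow(a,g)
round 3: derive flow(b,i) via R1 from flow(b,a), flow(a,i)
round 3: derive flow(d,a) via R1 from flow(d,b), flow(b,a)
round 3: derive flow(d,h) via R1 from flow(d,b), flow(b,h)
round 3: derive flow(h,b) via R1 from flow(h,a), flow(a,b)
round 3: derive flow(h,d) via R1 from flow(h,a), flow(a,d)
round 3: derive flow(i,a) via R1 from flow(i,b), flow(b,a)
round 3: derive flow(i,g) via R1 from flow(i,h), flow(h,g)
round 3: derive flow(j,a) via R1 from flow(j,b), flow(b,a)
round 3: derive flow(j,h) via R1 from flow(j,b), flow(b,h)
round 4: derive flow(d,g) via R1 from flow(d,a), flow(a,g)
round 4: derive flow(j,g) via R1 from flow(j,a), flow(a,g)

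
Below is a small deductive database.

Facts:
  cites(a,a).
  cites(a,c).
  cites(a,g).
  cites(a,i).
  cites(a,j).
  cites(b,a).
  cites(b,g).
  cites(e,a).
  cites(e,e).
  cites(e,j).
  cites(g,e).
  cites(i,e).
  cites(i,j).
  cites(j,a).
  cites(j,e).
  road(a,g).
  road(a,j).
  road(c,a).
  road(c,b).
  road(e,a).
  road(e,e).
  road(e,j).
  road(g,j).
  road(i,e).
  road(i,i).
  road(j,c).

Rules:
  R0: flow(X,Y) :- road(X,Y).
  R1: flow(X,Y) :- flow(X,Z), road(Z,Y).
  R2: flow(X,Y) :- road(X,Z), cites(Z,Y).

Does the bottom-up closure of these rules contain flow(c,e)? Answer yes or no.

round 1: derive flow(a,g) via R0 from road(a,g)
round 1: derive flow(a,j) via R0 from road(a,j)
round 1: derive flow(c,a) via R0 from road(c,a)
round 1: derive flow(c,b) via R0 from road(c,b)
round 1: derive flow(e,a) via R0 from road(e,a)
round 1: derive flow(e,e) via R0 from road(e,e)
round 1: derive flow(e,j) via R0 from road(e,j)
round 1: derive flow(g,j) via R0 from road(g,j)
round 1: derive flow(i,e) via R0 from road(i,e)
round 1: derive flow(i,i) via R0 from road(i,i)
round 1: derive flow(j,c) via R0 from road(j,c)
round 1: derive flow(a,a) via R2 from road(a,j), cites(j,a)
round 1: derive flow(a,e) via R2 from road(a,g), cites(g,e)
round 1: derive flow(c,c) via R2 from road(c,a), cites(a,c)
round 1: derive flow(c,g) via R2 from road(c,a), cites(a,g)
round 1: derive flow(c,i) via R2 from road(c,a), cites(a,i)
round 1: derive flow(c,j) via R2 from road(c,a), cites(a,j)
round 1: derive flow(e,c) via R2 from road(e,a), cites(a,c)
round 1: derive flow(e,g) via R2 from road(e,a), cites(a,g)
round 1: derive flow(e,i) via R2 from road(e,a), cites(a,i)
round 1: derive flow(g,a) via R2 from road(g,j), cites(j,a)
round 1: derive flow(g,e) via R2 from road(g,j), cites(j,e)
round 1: derive flow(i,a) via R2 from road(i,e), cites(e,a)
round 1: derive flow(i,j) via R2 from road(i,e), cites(e,j)
round 2: derive flow(a,c) via R1 from flow(a,j), road(j,c)
round 2: derive flow(c,e) via R1 from flow(c,i), road(i,e)
round 2: derive flow(e,b) via R1 from flow(e,c), road(c,b)
round 2: derive flow(g,c) via R1 from flow(g,j), road(j,c)
round 2: derive flow(g,g) via R1 from flow(g,a), road(a,g)
round 2: derive flow(i,c) via R1 from flow(i,j), road(j,c)
round 2: derive flow(i,g) via R1 from flow(i,a), road(a,g)
round 2: derive flow(j,a) via R1 from flow(j,c), road(c,a)
round 2: derive flow(j,b) via R1 from flow(j,c), road(c,b)
round 3: derive flow(a,b) via R1 from flow(a,c), road(c,b)
round 3: derive flow(g,b) via R1 from flow(g,c), road(c,b)
round 3: derive flow(i,b) via R1 from flow(i,c), road(c,b)
round 3: derive flow(j,g) via R1 from flow(j,a), road(a,g)
round 3: derive flow(j,j) via R1 from flow(j,a), road(a,j)

yes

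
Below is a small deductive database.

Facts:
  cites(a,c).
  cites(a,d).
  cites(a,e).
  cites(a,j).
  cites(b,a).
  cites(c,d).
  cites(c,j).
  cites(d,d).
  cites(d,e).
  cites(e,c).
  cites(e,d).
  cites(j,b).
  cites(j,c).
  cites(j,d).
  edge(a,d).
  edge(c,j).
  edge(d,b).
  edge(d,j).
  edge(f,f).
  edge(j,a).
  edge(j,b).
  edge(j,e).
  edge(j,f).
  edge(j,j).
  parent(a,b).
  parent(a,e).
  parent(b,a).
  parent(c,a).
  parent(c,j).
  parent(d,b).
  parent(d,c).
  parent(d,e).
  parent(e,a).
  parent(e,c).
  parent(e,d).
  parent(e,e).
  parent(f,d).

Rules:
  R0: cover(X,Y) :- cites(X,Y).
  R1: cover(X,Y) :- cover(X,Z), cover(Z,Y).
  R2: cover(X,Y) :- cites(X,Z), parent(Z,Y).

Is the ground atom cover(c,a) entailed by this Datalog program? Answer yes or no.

round 1: derive cover(a,c) via R0 from cites(a,c)
round 1: derive cover(a,d) via R0 from cites(a,d)
round 1: derive cover(a,e) via R0 from cites(a,e)
round 1: derive cover(a,j) via R0 from cites(a,j)
round 1: derive cover(b,a) via R0 from cites(b,a)
round 1: derive cover(c,d) via R0 from cites(c,d)
round 1: derive cover(c,j) via R0 from cites(c,j)
round 1: derive cover(d,d) via R0 from cites(d,d)
round 1: derive cover(d,e) via R0 from cites(d,e)
round 1: derive cover(e,c) via R0 from cites(e,c)
round 1: derive cover(e,d) via R0 from cites(e,d)
round 1: derive cover(j,b) via R0 from cites(j,b)
round 1: derive cover(j,c) via R0 from cites(j,c)
round 1: derive cover(j,d) via R0 from cites(j,d)
round 1: derive cover(a,a) via R2 from cites(a,c), parent(c,a)
round 1: derive cover(a,b) via R2 from cites(a,d), parent(d,b)
round 1: derive cover(b,b) via R2 from cites(b,a), parent(a,b)
round 1: derive cover(b,e) via R2 from cites(b,a), parent(a,e)
round 1: derive cover(c,b) via R2 from cites(c,d), parent(d,b)
round 1: derive cover(c,c) via R2 from cites(c,d), parent(d,c)
round 1: derive cover(c,e) via R2 from cites(c,d), parent(d,e)
round 1: derive cover(d,a) via R2 from cites(d,e), parent(e,a)
round 1: derive cover(d,b) via R2 from cites(d,d), parent(d,b)
round 1: derive cover(d,c) via R2 from cites(d,d), parent(d,c)
round 1: derive cover(e,a) via R2 from cites(e,c), parent(c,a)
round 1: derive cover(e,b) via R2 from cites(e,d), parent(d,b)
round 1: derive cover(e,e) via R2 from cites(e,d), parent(d,e)
round 1: derive cover(e,j) via R2 from cites(e,c), parent(c,j)
round 1: derive cover(j,a) via R2 from cites(j,b), parent(b,a)
round 1: derive cover(j,e) via R2 from cites(j,d), parent(d,e)
round 1: derive cover(j,j) via R2 from cites(j,c), parent(c,j)
round 2: derive cover(b,c) via R1 from cover(b,a), cover(a,c)
round 2: derive cover(b,d) via R1 from cover(b,a), cover(a,d)
round 2: derive cover(b,j) via R1 from cover(b,a), cover(a,j)
round 2: derive cover(c,a) via R1 from cover(c,b), cover(b,a)
round 2: derive cover(d,j) via R1 from cover(d,a), cover(a,j)

yes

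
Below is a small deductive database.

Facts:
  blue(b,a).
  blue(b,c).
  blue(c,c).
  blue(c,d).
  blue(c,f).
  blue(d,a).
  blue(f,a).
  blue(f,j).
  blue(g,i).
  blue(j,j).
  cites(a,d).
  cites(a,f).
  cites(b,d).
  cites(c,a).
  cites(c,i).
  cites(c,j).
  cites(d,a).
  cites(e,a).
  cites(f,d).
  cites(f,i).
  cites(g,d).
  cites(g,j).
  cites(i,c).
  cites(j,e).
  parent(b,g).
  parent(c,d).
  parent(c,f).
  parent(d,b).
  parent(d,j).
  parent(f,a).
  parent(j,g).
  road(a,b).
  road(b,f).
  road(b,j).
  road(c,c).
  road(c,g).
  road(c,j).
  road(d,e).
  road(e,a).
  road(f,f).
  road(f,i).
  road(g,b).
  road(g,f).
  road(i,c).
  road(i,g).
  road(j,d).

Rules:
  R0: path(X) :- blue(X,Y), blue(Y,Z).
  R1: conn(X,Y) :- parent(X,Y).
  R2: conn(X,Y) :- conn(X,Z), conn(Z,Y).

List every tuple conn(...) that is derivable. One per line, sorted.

round 1: derive conn(b,g) via R1 from parent(b,g)
round 1: derive conn(c,d) via R1 from parent(c,d)
round 1: derive conn(c,f) via R1 from parent(c,f)
round 1: derive conn(d,b) via R1 from parent(d,b)
round 1: derive conn(d,j) via R1 from parent(d,j)
round 1: derive conn(f,a) via R1 from parent(f,a)
round 1: derive conn(j,g) via R1 from parent(j,g)
round 2: derive conn(c,a) via R2 from conn(c,f), conn(f,a)
round 2: derive conn(c,b) via R2 from conn(c,d), conn(d,b)
round 2: derive conn(c,j) via R2 from conn(c,d), conn(d,j)
round 2: derive conn(d,g) via R2 from conn(d,b), conn(b,g)
round 3: derive conn(c,g) via R2 from conn(c,b), conn(b,g)

conn(b,g)
conn(c,a)
conn(c,b)
conn(c,d)
conn(c,f)
conn(c,g)
conn(c,j)
conn(d,b)
conn(d,g)
conn(d,j)
conn(f,a)
conn(j,g)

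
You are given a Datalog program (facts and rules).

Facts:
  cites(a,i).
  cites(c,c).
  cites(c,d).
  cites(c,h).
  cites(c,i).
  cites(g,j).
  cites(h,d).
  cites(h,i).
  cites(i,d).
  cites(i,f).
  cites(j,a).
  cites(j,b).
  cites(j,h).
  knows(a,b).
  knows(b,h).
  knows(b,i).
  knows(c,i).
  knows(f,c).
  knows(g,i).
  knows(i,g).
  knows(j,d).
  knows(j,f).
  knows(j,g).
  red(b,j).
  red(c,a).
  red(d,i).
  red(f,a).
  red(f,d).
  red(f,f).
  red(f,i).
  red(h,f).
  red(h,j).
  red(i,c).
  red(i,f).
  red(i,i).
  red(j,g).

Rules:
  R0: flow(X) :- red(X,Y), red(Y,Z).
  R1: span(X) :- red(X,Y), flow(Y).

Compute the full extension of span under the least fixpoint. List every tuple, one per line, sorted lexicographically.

round 1: derive flow(b) via R0 from red(b,j), red(j,g)
round 1: derive flow(d) via R0 from red(d,i), red(i,c)
round 1: derive flow(f) via R0 from red(f,d), red(d,i)
round 1: derive flow(h) via R0 from red(h,f), red(f,a)
round 1: derive flow(i) via R0 from red(i,c), red(c,a)
round 2: derive span(d) via R1 from red(d,i), flow(i)
round 2: derive span(f) via R1 from red(f,d), flow(d)
round 2: derive span(h) via R1 from red(h,f), flow(f)
round 2: derive span(i) via R1 from red(i,f), flow(f)

span(d)
span(f)
span(h)
span(i)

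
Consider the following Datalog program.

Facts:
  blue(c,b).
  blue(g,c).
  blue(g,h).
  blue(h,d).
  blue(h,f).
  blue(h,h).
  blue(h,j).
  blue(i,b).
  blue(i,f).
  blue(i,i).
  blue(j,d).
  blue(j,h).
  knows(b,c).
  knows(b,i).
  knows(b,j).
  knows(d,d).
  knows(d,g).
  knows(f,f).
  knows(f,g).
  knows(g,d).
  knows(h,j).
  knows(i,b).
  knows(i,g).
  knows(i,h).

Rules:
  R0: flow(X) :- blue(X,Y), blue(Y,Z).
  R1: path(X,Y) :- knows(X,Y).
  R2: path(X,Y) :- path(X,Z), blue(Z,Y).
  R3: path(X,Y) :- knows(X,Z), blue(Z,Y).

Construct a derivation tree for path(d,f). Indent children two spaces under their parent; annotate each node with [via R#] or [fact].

path(d,f)  [via R2]
  path(d,h)  [via R3]
    knows(d,g)  [fact]
    blue(g,h)  [fact]
  blue(h,f)  [fact]

round 1: derive path(b,c) via R1 from knows(b,c)
round 1: derive path(b,i) via R1 from knows(b,i)
round 1: derive path(b,j) via R1 from knows(b,j)
round 1: derive path(d,d) via R1 from knows(d,d)
round 1: derive path(d,g) via R1 from knows(d,g)
round 1: derive path(f,f) via R1 from knows(f,f)
round 1: derive path(f,g) via R1 from knows(f,g)
round 1: derive path(g,d) via R1 from knows(g,d)
round 1: derive path(h,j) via R1 from knows(h,j)
round 1: derive path(i,b) via R1 from knows(i,b)
round 1: derive path(i,g) via R1 from knows(i,g)
round 1: derive path(i,h) via R1 from knows(i,h)
round 1: derive path(b,b) via R3 from knows(b,c), blue(c,b)
round 1: derive path(b,d) via R3 from knows(b,j), blue(j,d)
round 1: derive path(b,f) via R3 from knows(b,i), blue(i,f)
round 1: derive path(b,h) via R3 from knows(b,j), blue(j,h)
round 1: derive path(d,c) via R3 from knows(d,g), blue(g,c)
round 1: derive path(d,h) via R3 from knows(d,g), blue(g,h)
round 1: derive path(f,c) via R3 from knows(f,g), blue(g,c)
round 1: derive path(f,h) via R3 from knows(f,g), blue(g,h)
round 1: derive path(h,d) via R3 from knows(h,j), blue(j,d)
round 1: derive path(h,h) via R3 from knows(h,j), blue(j,h)
round 1: derive path(i,c) via R3 from knows(i,g), blue(g,c)
round 1: derive path(i,d) via R3 from knows(i,h), blue(h,d)
round 1: derive path(i,f) via R3 from knows(i,h), blue(h,f)
round 1: derive path(i,j) via R3 from knows(i,h), blue(h,j)
round 2: derive path(d,b) via R2 from path(d,c), blue(c,b)
round 2: derive path(d,f) via R2 from path(d,h), blue(h,f)
round 2: derive path(d,j) via R2 from path(d,h), blue(h,j)
round 2: derive path(f,b) via R2 from path(f,c), blue(c,b)
round 2: derive path(f,d) via R2 from path(f,h), blue(h,d)
round 2: derive path(f,j) via R2 from path(f,h), blue(h,j)
round 2: derive path(h,f) via R2 from path(h,h), blue(h,f)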